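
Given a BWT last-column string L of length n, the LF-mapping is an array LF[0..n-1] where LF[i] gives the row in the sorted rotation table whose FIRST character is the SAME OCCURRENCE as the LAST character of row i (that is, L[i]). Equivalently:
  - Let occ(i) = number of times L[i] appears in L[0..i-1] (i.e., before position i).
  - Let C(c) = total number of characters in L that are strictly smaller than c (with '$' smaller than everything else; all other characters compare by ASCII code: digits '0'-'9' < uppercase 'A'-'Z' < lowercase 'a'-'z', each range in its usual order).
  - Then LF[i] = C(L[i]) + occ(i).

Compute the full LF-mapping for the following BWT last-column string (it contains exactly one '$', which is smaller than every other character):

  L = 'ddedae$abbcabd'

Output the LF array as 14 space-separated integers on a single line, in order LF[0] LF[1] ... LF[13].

Char counts: '$':1, 'a':3, 'b':3, 'c':1, 'd':4, 'e':2
C (first-col start): C('$')=0, C('a')=1, C('b')=4, C('c')=7, C('d')=8, C('e')=12
L[0]='d': occ=0, LF[0]=C('d')+0=8+0=8
L[1]='d': occ=1, LF[1]=C('d')+1=8+1=9
L[2]='e': occ=0, LF[2]=C('e')+0=12+0=12
L[3]='d': occ=2, LF[3]=C('d')+2=8+2=10
L[4]='a': occ=0, LF[4]=C('a')+0=1+0=1
L[5]='e': occ=1, LF[5]=C('e')+1=12+1=13
L[6]='$': occ=0, LF[6]=C('$')+0=0+0=0
L[7]='a': occ=1, LF[7]=C('a')+1=1+1=2
L[8]='b': occ=0, LF[8]=C('b')+0=4+0=4
L[9]='b': occ=1, LF[9]=C('b')+1=4+1=5
L[10]='c': occ=0, LF[10]=C('c')+0=7+0=7
L[11]='a': occ=2, LF[11]=C('a')+2=1+2=3
L[12]='b': occ=2, LF[12]=C('b')+2=4+2=6
L[13]='d': occ=3, LF[13]=C('d')+3=8+3=11

Answer: 8 9 12 10 1 13 0 2 4 5 7 3 6 11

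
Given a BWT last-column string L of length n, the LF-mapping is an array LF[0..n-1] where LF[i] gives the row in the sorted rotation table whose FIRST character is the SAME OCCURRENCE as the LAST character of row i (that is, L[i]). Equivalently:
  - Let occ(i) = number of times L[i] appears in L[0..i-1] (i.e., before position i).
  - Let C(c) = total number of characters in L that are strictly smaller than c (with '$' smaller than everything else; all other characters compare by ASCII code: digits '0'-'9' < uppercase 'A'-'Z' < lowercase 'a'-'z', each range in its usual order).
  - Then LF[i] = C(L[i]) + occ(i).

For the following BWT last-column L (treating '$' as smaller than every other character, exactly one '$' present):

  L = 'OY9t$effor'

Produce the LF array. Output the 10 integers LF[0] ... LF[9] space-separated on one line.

Answer: 2 3 1 9 0 4 5 6 7 8

Derivation:
Char counts: '$':1, '9':1, 'O':1, 'Y':1, 'e':1, 'f':2, 'o':1, 'r':1, 't':1
C (first-col start): C('$')=0, C('9')=1, C('O')=2, C('Y')=3, C('e')=4, C('f')=5, C('o')=7, C('r')=8, C('t')=9
L[0]='O': occ=0, LF[0]=C('O')+0=2+0=2
L[1]='Y': occ=0, LF[1]=C('Y')+0=3+0=3
L[2]='9': occ=0, LF[2]=C('9')+0=1+0=1
L[3]='t': occ=0, LF[3]=C('t')+0=9+0=9
L[4]='$': occ=0, LF[4]=C('$')+0=0+0=0
L[5]='e': occ=0, LF[5]=C('e')+0=4+0=4
L[6]='f': occ=0, LF[6]=C('f')+0=5+0=5
L[7]='f': occ=1, LF[7]=C('f')+1=5+1=6
L[8]='o': occ=0, LF[8]=C('o')+0=7+0=7
L[9]='r': occ=0, LF[9]=C('r')+0=8+0=8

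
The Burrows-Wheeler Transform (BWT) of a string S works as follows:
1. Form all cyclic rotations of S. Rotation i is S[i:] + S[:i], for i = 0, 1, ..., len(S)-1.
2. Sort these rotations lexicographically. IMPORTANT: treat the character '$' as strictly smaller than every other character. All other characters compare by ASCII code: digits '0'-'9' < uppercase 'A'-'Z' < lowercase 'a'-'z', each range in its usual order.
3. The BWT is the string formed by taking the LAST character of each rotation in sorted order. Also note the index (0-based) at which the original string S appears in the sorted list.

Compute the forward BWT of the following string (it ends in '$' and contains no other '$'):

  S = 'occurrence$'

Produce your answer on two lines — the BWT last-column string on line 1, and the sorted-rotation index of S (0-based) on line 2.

All 11 rotations (rotation i = S[i:]+S[:i]):
  rot[0] = occurrence$
  rot[1] = ccurrence$o
  rot[2] = currence$oc
  rot[3] = urrence$occ
  rot[4] = rrence$occu
  rot[5] = rence$occur
  rot[6] = ence$occurr
  rot[7] = nce$occurre
  rot[8] = ce$occurren
  rot[9] = e$occurrenc
  rot[10] = $occurrence
Sorted (with $ < everything):
  sorted[0] = $occurrence  (last char: 'e')
  sorted[1] = ccurrence$o  (last char: 'o')
  sorted[2] = ce$occurren  (last char: 'n')
  sorted[3] = currence$oc  (last char: 'c')
  sorted[4] = e$occurrenc  (last char: 'c')
  sorted[5] = ence$occurr  (last char: 'r')
  sorted[6] = nce$occurre  (last char: 'e')
  sorted[7] = occurrence$  (last char: '$')
  sorted[8] = rence$occur  (last char: 'r')
  sorted[9] = rrence$occu  (last char: 'u')
  sorted[10] = urrence$occ  (last char: 'c')
Last column: eonccre$ruc
Original string S is at sorted index 7

Answer: eonccre$ruc
7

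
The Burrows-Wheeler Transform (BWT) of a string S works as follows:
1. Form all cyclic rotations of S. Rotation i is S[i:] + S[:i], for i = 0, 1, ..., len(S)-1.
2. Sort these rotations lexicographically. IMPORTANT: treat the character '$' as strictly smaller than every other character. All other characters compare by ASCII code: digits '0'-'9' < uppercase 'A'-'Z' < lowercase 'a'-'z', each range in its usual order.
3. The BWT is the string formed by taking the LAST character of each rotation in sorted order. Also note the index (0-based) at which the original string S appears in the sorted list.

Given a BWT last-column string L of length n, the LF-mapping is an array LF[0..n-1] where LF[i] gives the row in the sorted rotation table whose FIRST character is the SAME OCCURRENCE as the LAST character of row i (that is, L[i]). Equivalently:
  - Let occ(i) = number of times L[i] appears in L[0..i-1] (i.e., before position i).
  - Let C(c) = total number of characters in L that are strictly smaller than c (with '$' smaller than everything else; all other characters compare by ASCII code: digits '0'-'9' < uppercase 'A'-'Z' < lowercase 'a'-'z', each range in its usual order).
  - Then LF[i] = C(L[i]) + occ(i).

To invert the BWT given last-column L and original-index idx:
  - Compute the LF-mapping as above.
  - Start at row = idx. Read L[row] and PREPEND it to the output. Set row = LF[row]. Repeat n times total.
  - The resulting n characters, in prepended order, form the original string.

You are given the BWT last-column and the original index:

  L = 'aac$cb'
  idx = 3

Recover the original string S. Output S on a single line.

Answer: bccaa$

Derivation:
LF mapping: 1 2 4 0 5 3
Walk LF starting at row 3, prepending L[row]:
  step 1: row=3, L[3]='$', prepend. Next row=LF[3]=0
  step 2: row=0, L[0]='a', prepend. Next row=LF[0]=1
  step 3: row=1, L[1]='a', prepend. Next row=LF[1]=2
  step 4: row=2, L[2]='c', prepend. Next row=LF[2]=4
  step 5: row=4, L[4]='c', prepend. Next row=LF[4]=5
  step 6: row=5, L[5]='b', prepend. Next row=LF[5]=3
Reversed output: bccaa$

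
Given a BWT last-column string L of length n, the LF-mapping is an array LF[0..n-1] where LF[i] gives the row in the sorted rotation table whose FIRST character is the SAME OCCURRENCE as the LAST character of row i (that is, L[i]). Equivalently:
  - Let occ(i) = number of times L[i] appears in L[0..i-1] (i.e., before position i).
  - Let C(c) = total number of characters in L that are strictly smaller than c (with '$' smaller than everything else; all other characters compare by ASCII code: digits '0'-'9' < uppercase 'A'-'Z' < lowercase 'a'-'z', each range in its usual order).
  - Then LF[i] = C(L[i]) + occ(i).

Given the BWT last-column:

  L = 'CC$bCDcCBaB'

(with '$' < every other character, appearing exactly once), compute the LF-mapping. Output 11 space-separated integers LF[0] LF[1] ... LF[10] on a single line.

Answer: 3 4 0 9 5 7 10 6 1 8 2

Derivation:
Char counts: '$':1, 'B':2, 'C':4, 'D':1, 'a':1, 'b':1, 'c':1
C (first-col start): C('$')=0, C('B')=1, C('C')=3, C('D')=7, C('a')=8, C('b')=9, C('c')=10
L[0]='C': occ=0, LF[0]=C('C')+0=3+0=3
L[1]='C': occ=1, LF[1]=C('C')+1=3+1=4
L[2]='$': occ=0, LF[2]=C('$')+0=0+0=0
L[3]='b': occ=0, LF[3]=C('b')+0=9+0=9
L[4]='C': occ=2, LF[4]=C('C')+2=3+2=5
L[5]='D': occ=0, LF[5]=C('D')+0=7+0=7
L[6]='c': occ=0, LF[6]=C('c')+0=10+0=10
L[7]='C': occ=3, LF[7]=C('C')+3=3+3=6
L[8]='B': occ=0, LF[8]=C('B')+0=1+0=1
L[9]='a': occ=0, LF[9]=C('a')+0=8+0=8
L[10]='B': occ=1, LF[10]=C('B')+1=1+1=2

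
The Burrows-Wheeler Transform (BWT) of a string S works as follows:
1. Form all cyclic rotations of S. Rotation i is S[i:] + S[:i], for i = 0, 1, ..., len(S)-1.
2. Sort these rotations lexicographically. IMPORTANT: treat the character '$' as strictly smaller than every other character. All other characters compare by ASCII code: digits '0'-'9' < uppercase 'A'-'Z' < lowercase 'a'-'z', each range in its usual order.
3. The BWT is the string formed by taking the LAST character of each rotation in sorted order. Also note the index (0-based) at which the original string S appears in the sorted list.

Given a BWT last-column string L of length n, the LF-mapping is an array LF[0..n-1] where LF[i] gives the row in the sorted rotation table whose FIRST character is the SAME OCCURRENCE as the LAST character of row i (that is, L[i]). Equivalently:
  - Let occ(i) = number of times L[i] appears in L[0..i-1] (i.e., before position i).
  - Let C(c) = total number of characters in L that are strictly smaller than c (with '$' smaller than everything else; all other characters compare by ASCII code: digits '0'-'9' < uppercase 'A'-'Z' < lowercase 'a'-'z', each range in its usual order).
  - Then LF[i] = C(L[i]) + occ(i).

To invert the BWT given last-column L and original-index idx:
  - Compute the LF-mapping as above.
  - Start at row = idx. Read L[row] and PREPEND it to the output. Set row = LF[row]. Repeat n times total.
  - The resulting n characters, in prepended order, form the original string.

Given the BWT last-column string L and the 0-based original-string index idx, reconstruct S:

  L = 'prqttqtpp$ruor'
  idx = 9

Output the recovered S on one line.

LF mapping: 2 7 5 10 11 6 12 3 4 0 8 13 1 9
Walk LF starting at row 9, prepending L[row]:
  step 1: row=9, L[9]='$', prepend. Next row=LF[9]=0
  step 2: row=0, L[0]='p', prepend. Next row=LF[0]=2
  step 3: row=2, L[2]='q', prepend. Next row=LF[2]=5
  step 4: row=5, L[5]='q', prepend. Next row=LF[5]=6
  step 5: row=6, L[6]='t', prepend. Next row=LF[6]=12
  step 6: row=12, L[12]='o', prepend. Next row=LF[12]=1
  step 7: row=1, L[1]='r', prepend. Next row=LF[1]=7
  step 8: row=7, L[7]='p', prepend. Next row=LF[7]=3
  step 9: row=3, L[3]='t', prepend. Next row=LF[3]=10
  step 10: row=10, L[10]='r', prepend. Next row=LF[10]=8
  step 11: row=8, L[8]='p', prepend. Next row=LF[8]=4
  step 12: row=4, L[4]='t', prepend. Next row=LF[4]=11
  step 13: row=11, L[11]='u', prepend. Next row=LF[11]=13
  step 14: row=13, L[13]='r', prepend. Next row=LF[13]=9
Reversed output: rutprtprotqqp$

Answer: rutprtprotqqp$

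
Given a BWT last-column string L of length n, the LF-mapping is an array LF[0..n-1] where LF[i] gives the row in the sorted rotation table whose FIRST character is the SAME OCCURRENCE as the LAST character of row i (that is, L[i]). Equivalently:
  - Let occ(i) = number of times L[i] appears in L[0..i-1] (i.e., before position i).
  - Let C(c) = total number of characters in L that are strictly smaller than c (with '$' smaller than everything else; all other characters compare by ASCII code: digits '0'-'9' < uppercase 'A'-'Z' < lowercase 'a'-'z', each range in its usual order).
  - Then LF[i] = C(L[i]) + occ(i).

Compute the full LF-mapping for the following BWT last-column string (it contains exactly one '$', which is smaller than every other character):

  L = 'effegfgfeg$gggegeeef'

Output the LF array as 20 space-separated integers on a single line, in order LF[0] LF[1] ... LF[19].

Answer: 1 8 9 2 13 10 14 11 3 15 0 16 17 18 4 19 5 6 7 12

Derivation:
Char counts: '$':1, 'e':7, 'f':5, 'g':7
C (first-col start): C('$')=0, C('e')=1, C('f')=8, C('g')=13
L[0]='e': occ=0, LF[0]=C('e')+0=1+0=1
L[1]='f': occ=0, LF[1]=C('f')+0=8+0=8
L[2]='f': occ=1, LF[2]=C('f')+1=8+1=9
L[3]='e': occ=1, LF[3]=C('e')+1=1+1=2
L[4]='g': occ=0, LF[4]=C('g')+0=13+0=13
L[5]='f': occ=2, LF[5]=C('f')+2=8+2=10
L[6]='g': occ=1, LF[6]=C('g')+1=13+1=14
L[7]='f': occ=3, LF[7]=C('f')+3=8+3=11
L[8]='e': occ=2, LF[8]=C('e')+2=1+2=3
L[9]='g': occ=2, LF[9]=C('g')+2=13+2=15
L[10]='$': occ=0, LF[10]=C('$')+0=0+0=0
L[11]='g': occ=3, LF[11]=C('g')+3=13+3=16
L[12]='g': occ=4, LF[12]=C('g')+4=13+4=17
L[13]='g': occ=5, LF[13]=C('g')+5=13+5=18
L[14]='e': occ=3, LF[14]=C('e')+3=1+3=4
L[15]='g': occ=6, LF[15]=C('g')+6=13+6=19
L[16]='e': occ=4, LF[16]=C('e')+4=1+4=5
L[17]='e': occ=5, LF[17]=C('e')+5=1+5=6
L[18]='e': occ=6, LF[18]=C('e')+6=1+6=7
L[19]='f': occ=4, LF[19]=C('f')+4=8+4=12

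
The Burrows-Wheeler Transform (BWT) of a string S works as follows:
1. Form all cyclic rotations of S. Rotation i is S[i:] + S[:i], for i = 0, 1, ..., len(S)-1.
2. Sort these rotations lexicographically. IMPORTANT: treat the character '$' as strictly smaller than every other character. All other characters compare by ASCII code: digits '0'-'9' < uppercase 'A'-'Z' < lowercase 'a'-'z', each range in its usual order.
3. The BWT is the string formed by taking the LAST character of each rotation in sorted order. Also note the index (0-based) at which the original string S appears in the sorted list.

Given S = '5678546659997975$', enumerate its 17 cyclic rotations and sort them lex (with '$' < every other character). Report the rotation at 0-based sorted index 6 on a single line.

Answer: 659997975$5678546

Derivation:
All 17 rotations (rotation i = S[i:]+S[:i]):
  rot[0] = 5678546659997975$
  rot[1] = 678546659997975$5
  rot[2] = 78546659997975$56
  rot[3] = 8546659997975$567
  rot[4] = 546659997975$5678
  rot[5] = 46659997975$56785
  rot[6] = 6659997975$567854
  rot[7] = 659997975$5678546
  rot[8] = 59997975$56785466
  rot[9] = 9997975$567854665
  rot[10] = 997975$5678546659
  rot[11] = 97975$56785466599
  rot[12] = 7975$567854665999
  rot[13] = 975$5678546659997
  rot[14] = 75$56785466599979
  rot[15] = 5$567854665999797
  rot[16] = $5678546659997975
Sorted (with $ < everything):
  sorted[0] = $5678546659997975
  sorted[1] = 46659997975$56785
  sorted[2] = 5$567854665999797
  sorted[3] = 546659997975$5678
  sorted[4] = 5678546659997975$
  sorted[5] = 59997975$56785466
  sorted[6] = 659997975$5678546
  sorted[7] = 6659997975$567854
  sorted[8] = 678546659997975$5
  sorted[9] = 75$56785466599979
  sorted[10] = 78546659997975$56
  sorted[11] = 7975$567854665999
  sorted[12] = 8546659997975$567
  sorted[13] = 975$5678546659997
  sorted[14] = 97975$56785466599
  sorted[15] = 997975$5678546659
  sorted[16] = 9997975$567854665
sorted[6] = 659997975$5678546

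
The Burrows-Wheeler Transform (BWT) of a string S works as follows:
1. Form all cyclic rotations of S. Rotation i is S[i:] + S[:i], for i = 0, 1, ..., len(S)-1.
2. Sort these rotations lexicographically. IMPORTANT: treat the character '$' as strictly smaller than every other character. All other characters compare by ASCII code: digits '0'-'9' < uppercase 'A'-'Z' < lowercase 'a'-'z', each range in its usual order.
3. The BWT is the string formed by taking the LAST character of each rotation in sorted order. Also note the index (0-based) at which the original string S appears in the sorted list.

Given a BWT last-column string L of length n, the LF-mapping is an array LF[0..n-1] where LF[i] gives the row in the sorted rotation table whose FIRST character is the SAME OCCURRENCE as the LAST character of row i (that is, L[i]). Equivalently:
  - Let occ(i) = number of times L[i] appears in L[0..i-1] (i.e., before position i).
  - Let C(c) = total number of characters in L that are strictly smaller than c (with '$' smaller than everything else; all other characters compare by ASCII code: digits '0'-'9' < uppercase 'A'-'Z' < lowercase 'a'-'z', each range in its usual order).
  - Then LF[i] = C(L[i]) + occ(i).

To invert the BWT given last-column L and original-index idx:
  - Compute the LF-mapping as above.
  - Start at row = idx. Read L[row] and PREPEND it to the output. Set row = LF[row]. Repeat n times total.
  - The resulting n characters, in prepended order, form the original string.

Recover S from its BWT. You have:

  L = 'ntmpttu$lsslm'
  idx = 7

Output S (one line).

LF mapping: 5 9 3 6 10 11 12 0 1 7 8 2 4
Walk LF starting at row 7, prepending L[row]:
  step 1: row=7, L[7]='$', prepend. Next row=LF[7]=0
  step 2: row=0, L[0]='n', prepend. Next row=LF[0]=5
  step 3: row=5, L[5]='t', prepend. Next row=LF[5]=11
  step 4: row=11, L[11]='l', prepend. Next row=LF[11]=2
  step 5: row=2, L[2]='m', prepend. Next row=LF[2]=3
  step 6: row=3, L[3]='p', prepend. Next row=LF[3]=6
  step 7: row=6, L[6]='u', prepend. Next row=LF[6]=12
  step 8: row=12, L[12]='m', prepend. Next row=LF[12]=4
  step 9: row=4, L[4]='t', prepend. Next row=LF[4]=10
  step 10: row=10, L[10]='s', prepend. Next row=LF[10]=8
  step 11: row=8, L[8]='l', prepend. Next row=LF[8]=1
  step 12: row=1, L[1]='t', prepend. Next row=LF[1]=9
  step 13: row=9, L[9]='s', prepend. Next row=LF[9]=7
Reversed output: stlstmupmltn$

Answer: stlstmupmltn$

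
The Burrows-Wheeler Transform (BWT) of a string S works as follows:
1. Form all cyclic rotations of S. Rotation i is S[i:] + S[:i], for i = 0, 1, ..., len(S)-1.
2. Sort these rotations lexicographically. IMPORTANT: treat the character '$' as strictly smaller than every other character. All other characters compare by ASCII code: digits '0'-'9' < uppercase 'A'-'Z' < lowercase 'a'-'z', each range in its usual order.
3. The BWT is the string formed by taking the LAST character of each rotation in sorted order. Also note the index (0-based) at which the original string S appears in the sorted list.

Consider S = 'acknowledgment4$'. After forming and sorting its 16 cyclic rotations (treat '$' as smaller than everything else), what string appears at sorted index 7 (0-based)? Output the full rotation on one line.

Answer: gment4$acknowled

Derivation:
All 16 rotations (rotation i = S[i:]+S[:i]):
  rot[0] = acknowledgment4$
  rot[1] = cknowledgment4$a
  rot[2] = knowledgment4$ac
  rot[3] = nowledgment4$ack
  rot[4] = owledgment4$ackn
  rot[5] = wledgment4$ackno
  rot[6] = ledgment4$acknow
  rot[7] = edgment4$acknowl
  rot[8] = dgment4$acknowle
  rot[9] = gment4$acknowled
  rot[10] = ment4$acknowledg
  rot[11] = ent4$acknowledgm
  rot[12] = nt4$acknowledgme
  rot[13] = t4$acknowledgmen
  rot[14] = 4$acknowledgment
  rot[15] = $acknowledgment4
Sorted (with $ < everything):
  sorted[0] = $acknowledgment4
  sorted[1] = 4$acknowledgment
  sorted[2] = acknowledgment4$
  sorted[3] = cknowledgment4$a
  sorted[4] = dgment4$acknowle
  sorted[5] = edgment4$acknowl
  sorted[6] = ent4$acknowledgm
  sorted[7] = gment4$acknowled
  sorted[8] = knowledgment4$ac
  sorted[9] = ledgment4$acknow
  sorted[10] = ment4$acknowledg
  sorted[11] = nowledgment4$ack
  sorted[12] = nt4$acknowledgme
  sorted[13] = owledgment4$ackn
  sorted[14] = t4$acknowledgmen
  sorted[15] = wledgment4$ackno
sorted[7] = gment4$acknowled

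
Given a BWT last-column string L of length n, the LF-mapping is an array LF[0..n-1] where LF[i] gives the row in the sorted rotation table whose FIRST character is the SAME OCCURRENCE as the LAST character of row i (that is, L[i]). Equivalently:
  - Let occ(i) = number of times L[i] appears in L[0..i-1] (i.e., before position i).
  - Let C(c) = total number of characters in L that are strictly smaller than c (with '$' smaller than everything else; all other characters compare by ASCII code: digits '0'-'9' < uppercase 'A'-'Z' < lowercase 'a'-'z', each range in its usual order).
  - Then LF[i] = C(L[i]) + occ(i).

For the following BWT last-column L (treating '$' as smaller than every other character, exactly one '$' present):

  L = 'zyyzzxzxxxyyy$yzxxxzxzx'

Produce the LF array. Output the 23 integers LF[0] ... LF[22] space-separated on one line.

Answer: 16 10 11 17 18 1 19 2 3 4 12 13 14 0 15 20 5 6 7 21 8 22 9

Derivation:
Char counts: '$':1, 'x':9, 'y':6, 'z':7
C (first-col start): C('$')=0, C('x')=1, C('y')=10, C('z')=16
L[0]='z': occ=0, LF[0]=C('z')+0=16+0=16
L[1]='y': occ=0, LF[1]=C('y')+0=10+0=10
L[2]='y': occ=1, LF[2]=C('y')+1=10+1=11
L[3]='z': occ=1, LF[3]=C('z')+1=16+1=17
L[4]='z': occ=2, LF[4]=C('z')+2=16+2=18
L[5]='x': occ=0, LF[5]=C('x')+0=1+0=1
L[6]='z': occ=3, LF[6]=C('z')+3=16+3=19
L[7]='x': occ=1, LF[7]=C('x')+1=1+1=2
L[8]='x': occ=2, LF[8]=C('x')+2=1+2=3
L[9]='x': occ=3, LF[9]=C('x')+3=1+3=4
L[10]='y': occ=2, LF[10]=C('y')+2=10+2=12
L[11]='y': occ=3, LF[11]=C('y')+3=10+3=13
L[12]='y': occ=4, LF[12]=C('y')+4=10+4=14
L[13]='$': occ=0, LF[13]=C('$')+0=0+0=0
L[14]='y': occ=5, LF[14]=C('y')+5=10+5=15
L[15]='z': occ=4, LF[15]=C('z')+4=16+4=20
L[16]='x': occ=4, LF[16]=C('x')+4=1+4=5
L[17]='x': occ=5, LF[17]=C('x')+5=1+5=6
L[18]='x': occ=6, LF[18]=C('x')+6=1+6=7
L[19]='z': occ=5, LF[19]=C('z')+5=16+5=21
L[20]='x': occ=7, LF[20]=C('x')+7=1+7=8
L[21]='z': occ=6, LF[21]=C('z')+6=16+6=22
L[22]='x': occ=8, LF[22]=C('x')+8=1+8=9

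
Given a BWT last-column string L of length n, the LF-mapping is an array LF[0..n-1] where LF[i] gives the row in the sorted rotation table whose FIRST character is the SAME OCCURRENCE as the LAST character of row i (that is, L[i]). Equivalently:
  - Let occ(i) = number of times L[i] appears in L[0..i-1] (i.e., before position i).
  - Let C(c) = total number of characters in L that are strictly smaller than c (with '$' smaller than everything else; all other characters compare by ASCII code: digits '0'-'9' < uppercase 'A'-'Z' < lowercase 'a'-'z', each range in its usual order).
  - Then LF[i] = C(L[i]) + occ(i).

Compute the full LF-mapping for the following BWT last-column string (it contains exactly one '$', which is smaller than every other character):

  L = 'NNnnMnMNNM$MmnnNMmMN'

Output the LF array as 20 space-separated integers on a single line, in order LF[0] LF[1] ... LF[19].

Char counts: '$':1, 'M':6, 'N':6, 'm':2, 'n':5
C (first-col start): C('$')=0, C('M')=1, C('N')=7, C('m')=13, C('n')=15
L[0]='N': occ=0, LF[0]=C('N')+0=7+0=7
L[1]='N': occ=1, LF[1]=C('N')+1=7+1=8
L[2]='n': occ=0, LF[2]=C('n')+0=15+0=15
L[3]='n': occ=1, LF[3]=C('n')+1=15+1=16
L[4]='M': occ=0, LF[4]=C('M')+0=1+0=1
L[5]='n': occ=2, LF[5]=C('n')+2=15+2=17
L[6]='M': occ=1, LF[6]=C('M')+1=1+1=2
L[7]='N': occ=2, LF[7]=C('N')+2=7+2=9
L[8]='N': occ=3, LF[8]=C('N')+3=7+3=10
L[9]='M': occ=2, LF[9]=C('M')+2=1+2=3
L[10]='$': occ=0, LF[10]=C('$')+0=0+0=0
L[11]='M': occ=3, LF[11]=C('M')+3=1+3=4
L[12]='m': occ=0, LF[12]=C('m')+0=13+0=13
L[13]='n': occ=3, LF[13]=C('n')+3=15+3=18
L[14]='n': occ=4, LF[14]=C('n')+4=15+4=19
L[15]='N': occ=4, LF[15]=C('N')+4=7+4=11
L[16]='M': occ=4, LF[16]=C('M')+4=1+4=5
L[17]='m': occ=1, LF[17]=C('m')+1=13+1=14
L[18]='M': occ=5, LF[18]=C('M')+5=1+5=6
L[19]='N': occ=5, LF[19]=C('N')+5=7+5=12

Answer: 7 8 15 16 1 17 2 9 10 3 0 4 13 18 19 11 5 14 6 12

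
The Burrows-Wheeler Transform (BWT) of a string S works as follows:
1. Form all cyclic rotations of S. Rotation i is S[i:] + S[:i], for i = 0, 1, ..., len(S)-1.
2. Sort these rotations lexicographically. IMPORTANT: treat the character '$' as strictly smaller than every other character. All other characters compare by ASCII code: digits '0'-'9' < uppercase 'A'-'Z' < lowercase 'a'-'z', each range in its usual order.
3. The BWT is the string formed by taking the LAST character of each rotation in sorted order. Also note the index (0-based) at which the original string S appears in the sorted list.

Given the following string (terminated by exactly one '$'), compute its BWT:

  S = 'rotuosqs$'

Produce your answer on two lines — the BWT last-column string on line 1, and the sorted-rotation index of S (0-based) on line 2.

All 9 rotations (rotation i = S[i:]+S[:i]):
  rot[0] = rotuosqs$
  rot[1] = otuosqs$r
  rot[2] = tuosqs$ro
  rot[3] = uosqs$rot
  rot[4] = osqs$rotu
  rot[5] = sqs$rotuo
  rot[6] = qs$rotuos
  rot[7] = s$rotuosq
  rot[8] = $rotuosqs
Sorted (with $ < everything):
  sorted[0] = $rotuosqs  (last char: 's')
  sorted[1] = osqs$rotu  (last char: 'u')
  sorted[2] = otuosqs$r  (last char: 'r')
  sorted[3] = qs$rotuos  (last char: 's')
  sorted[4] = rotuosqs$  (last char: '$')
  sorted[5] = s$rotuosq  (last char: 'q')
  sorted[6] = sqs$rotuo  (last char: 'o')
  sorted[7] = tuosqs$ro  (last char: 'o')
  sorted[8] = uosqs$rot  (last char: 't')
Last column: surs$qoot
Original string S is at sorted index 4

Answer: surs$qoot
4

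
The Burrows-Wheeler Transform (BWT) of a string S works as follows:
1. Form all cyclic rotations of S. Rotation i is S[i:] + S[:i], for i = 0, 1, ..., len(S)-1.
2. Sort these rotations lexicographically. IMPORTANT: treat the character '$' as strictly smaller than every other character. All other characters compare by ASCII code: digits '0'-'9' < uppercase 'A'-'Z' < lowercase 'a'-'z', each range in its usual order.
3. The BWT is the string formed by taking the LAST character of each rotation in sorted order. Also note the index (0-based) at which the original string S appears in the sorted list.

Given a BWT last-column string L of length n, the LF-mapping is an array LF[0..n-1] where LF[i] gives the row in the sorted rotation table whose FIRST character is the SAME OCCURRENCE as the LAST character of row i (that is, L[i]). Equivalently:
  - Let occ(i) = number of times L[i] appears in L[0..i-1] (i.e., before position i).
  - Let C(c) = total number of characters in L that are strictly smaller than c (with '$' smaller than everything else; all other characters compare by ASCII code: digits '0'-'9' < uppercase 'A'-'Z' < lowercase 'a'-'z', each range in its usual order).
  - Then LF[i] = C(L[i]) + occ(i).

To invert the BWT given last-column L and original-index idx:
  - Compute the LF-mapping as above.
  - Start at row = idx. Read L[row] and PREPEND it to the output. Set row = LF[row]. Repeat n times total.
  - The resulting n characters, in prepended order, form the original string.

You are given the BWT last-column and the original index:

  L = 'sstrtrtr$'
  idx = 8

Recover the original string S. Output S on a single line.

LF mapping: 4 5 6 1 7 2 8 3 0
Walk LF starting at row 8, prepending L[row]:
  step 1: row=8, L[8]='$', prepend. Next row=LF[8]=0
  step 2: row=0, L[0]='s', prepend. Next row=LF[0]=4
  step 3: row=4, L[4]='t', prepend. Next row=LF[4]=7
  step 4: row=7, L[7]='r', prepend. Next row=LF[7]=3
  step 5: row=3, L[3]='r', prepend. Next row=LF[3]=1
  step 6: row=1, L[1]='s', prepend. Next row=LF[1]=5
  step 7: row=5, L[5]='r', prepend. Next row=LF[5]=2
  step 8: row=2, L[2]='t', prepend. Next row=LF[2]=6
  step 9: row=6, L[6]='t', prepend. Next row=LF[6]=8
Reversed output: ttrsrrts$

Answer: ttrsrrts$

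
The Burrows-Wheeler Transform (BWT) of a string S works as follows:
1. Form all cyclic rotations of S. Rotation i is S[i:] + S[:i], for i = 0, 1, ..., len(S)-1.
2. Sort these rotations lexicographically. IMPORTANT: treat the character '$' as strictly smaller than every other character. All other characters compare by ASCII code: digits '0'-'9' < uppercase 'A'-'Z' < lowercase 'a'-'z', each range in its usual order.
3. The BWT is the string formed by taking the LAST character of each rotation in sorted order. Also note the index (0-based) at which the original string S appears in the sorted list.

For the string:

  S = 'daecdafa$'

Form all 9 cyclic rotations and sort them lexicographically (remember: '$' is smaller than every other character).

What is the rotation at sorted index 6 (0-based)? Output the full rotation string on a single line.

Answer: dafa$daec

Derivation:
All 9 rotations (rotation i = S[i:]+S[:i]):
  rot[0] = daecdafa$
  rot[1] = aecdafa$d
  rot[2] = ecdafa$da
  rot[3] = cdafa$dae
  rot[4] = dafa$daec
  rot[5] = afa$daecd
  rot[6] = fa$daecda
  rot[7] = a$daecdaf
  rot[8] = $daecdafa
Sorted (with $ < everything):
  sorted[0] = $daecdafa
  sorted[1] = a$daecdaf
  sorted[2] = aecdafa$d
  sorted[3] = afa$daecd
  sorted[4] = cdafa$dae
  sorted[5] = daecdafa$
  sorted[6] = dafa$daec
  sorted[7] = ecdafa$da
  sorted[8] = fa$daecda
sorted[6] = dafa$daec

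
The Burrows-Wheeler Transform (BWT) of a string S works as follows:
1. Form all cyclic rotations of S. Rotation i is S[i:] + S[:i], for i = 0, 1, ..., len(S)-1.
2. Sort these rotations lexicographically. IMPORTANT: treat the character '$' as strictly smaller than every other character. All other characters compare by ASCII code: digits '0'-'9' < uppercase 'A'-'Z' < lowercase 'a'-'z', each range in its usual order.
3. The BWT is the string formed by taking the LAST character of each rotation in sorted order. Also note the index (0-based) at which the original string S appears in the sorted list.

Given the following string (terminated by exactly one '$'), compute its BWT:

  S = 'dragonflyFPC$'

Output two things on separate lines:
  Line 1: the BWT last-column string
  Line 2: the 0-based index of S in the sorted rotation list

Answer: CPyFr$nafogdl
5

Derivation:
All 13 rotations (rotation i = S[i:]+S[:i]):
  rot[0] = dragonflyFPC$
  rot[1] = ragonflyFPC$d
  rot[2] = agonflyFPC$dr
  rot[3] = gonflyFPC$dra
  rot[4] = onflyFPC$drag
  rot[5] = nflyFPC$drago
  rot[6] = flyFPC$dragon
  rot[7] = lyFPC$dragonf
  rot[8] = yFPC$dragonfl
  rot[9] = FPC$dragonfly
  rot[10] = PC$dragonflyF
  rot[11] = C$dragonflyFP
  rot[12] = $dragonflyFPC
Sorted (with $ < everything):
  sorted[0] = $dragonflyFPC  (last char: 'C')
  sorted[1] = C$dragonflyFP  (last char: 'P')
  sorted[2] = FPC$dragonfly  (last char: 'y')
  sorted[3] = PC$dragonflyF  (last char: 'F')
  sorted[4] = agonflyFPC$dr  (last char: 'r')
  sorted[5] = dragonflyFPC$  (last char: '$')
  sorted[6] = flyFPC$dragon  (last char: 'n')
  sorted[7] = gonflyFPC$dra  (last char: 'a')
  sorted[8] = lyFPC$dragonf  (last char: 'f')
  sorted[9] = nflyFPC$drago  (last char: 'o')
  sorted[10] = onflyFPC$drag  (last char: 'g')
  sorted[11] = ragonflyFPC$d  (last char: 'd')
  sorted[12] = yFPC$dragonfl  (last char: 'l')
Last column: CPyFr$nafogdl
Original string S is at sorted index 5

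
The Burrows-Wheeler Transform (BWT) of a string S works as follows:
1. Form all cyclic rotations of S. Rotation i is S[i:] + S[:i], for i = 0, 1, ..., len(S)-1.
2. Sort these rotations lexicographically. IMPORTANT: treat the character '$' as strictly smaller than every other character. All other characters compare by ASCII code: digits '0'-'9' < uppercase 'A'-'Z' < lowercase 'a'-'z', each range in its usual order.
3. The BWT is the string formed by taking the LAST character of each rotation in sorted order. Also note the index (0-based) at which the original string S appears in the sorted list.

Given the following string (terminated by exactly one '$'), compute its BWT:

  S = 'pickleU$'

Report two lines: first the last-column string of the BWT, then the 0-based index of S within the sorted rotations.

Answer: Ueilpck$
7

Derivation:
All 8 rotations (rotation i = S[i:]+S[:i]):
  rot[0] = pickleU$
  rot[1] = ickleU$p
  rot[2] = ckleU$pi
  rot[3] = kleU$pic
  rot[4] = leU$pick
  rot[5] = eU$pickl
  rot[6] = U$pickle
  rot[7] = $pickleU
Sorted (with $ < everything):
  sorted[0] = $pickleU  (last char: 'U')
  sorted[1] = U$pickle  (last char: 'e')
  sorted[2] = ckleU$pi  (last char: 'i')
  sorted[3] = eU$pickl  (last char: 'l')
  sorted[4] = ickleU$p  (last char: 'p')
  sorted[5] = kleU$pic  (last char: 'c')
  sorted[6] = leU$pick  (last char: 'k')
  sorted[7] = pickleU$  (last char: '$')
Last column: Ueilpck$
Original string S is at sorted index 7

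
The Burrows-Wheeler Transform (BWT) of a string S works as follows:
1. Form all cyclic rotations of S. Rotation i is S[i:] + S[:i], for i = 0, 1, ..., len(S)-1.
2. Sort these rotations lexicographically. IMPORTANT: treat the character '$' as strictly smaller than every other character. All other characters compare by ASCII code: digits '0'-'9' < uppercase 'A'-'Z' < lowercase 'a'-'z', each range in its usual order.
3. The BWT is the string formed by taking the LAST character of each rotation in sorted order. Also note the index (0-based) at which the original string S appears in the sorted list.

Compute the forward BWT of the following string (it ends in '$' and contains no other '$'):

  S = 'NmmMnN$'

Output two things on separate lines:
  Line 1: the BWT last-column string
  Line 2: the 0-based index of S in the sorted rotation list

Answer: Nmn$mNM
3

Derivation:
All 7 rotations (rotation i = S[i:]+S[:i]):
  rot[0] = NmmMnN$
  rot[1] = mmMnN$N
  rot[2] = mMnN$Nm
  rot[3] = MnN$Nmm
  rot[4] = nN$NmmM
  rot[5] = N$NmmMn
  rot[6] = $NmmMnN
Sorted (with $ < everything):
  sorted[0] = $NmmMnN  (last char: 'N')
  sorted[1] = MnN$Nmm  (last char: 'm')
  sorted[2] = N$NmmMn  (last char: 'n')
  sorted[3] = NmmMnN$  (last char: '$')
  sorted[4] = mMnN$Nm  (last char: 'm')
  sorted[5] = mmMnN$N  (last char: 'N')
  sorted[6] = nN$NmmM  (last char: 'M')
Last column: Nmn$mNM
Original string S is at sorted index 3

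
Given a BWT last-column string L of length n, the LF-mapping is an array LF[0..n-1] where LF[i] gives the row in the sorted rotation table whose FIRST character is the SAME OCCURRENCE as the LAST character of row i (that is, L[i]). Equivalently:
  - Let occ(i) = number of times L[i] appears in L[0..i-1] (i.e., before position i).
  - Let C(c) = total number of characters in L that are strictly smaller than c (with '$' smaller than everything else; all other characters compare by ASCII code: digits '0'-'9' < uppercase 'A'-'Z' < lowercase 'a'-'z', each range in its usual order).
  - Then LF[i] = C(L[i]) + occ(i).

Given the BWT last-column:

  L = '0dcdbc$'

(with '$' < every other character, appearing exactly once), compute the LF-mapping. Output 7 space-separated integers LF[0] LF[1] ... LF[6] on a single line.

Char counts: '$':1, '0':1, 'b':1, 'c':2, 'd':2
C (first-col start): C('$')=0, C('0')=1, C('b')=2, C('c')=3, C('d')=5
L[0]='0': occ=0, LF[0]=C('0')+0=1+0=1
L[1]='d': occ=0, LF[1]=C('d')+0=5+0=5
L[2]='c': occ=0, LF[2]=C('c')+0=3+0=3
L[3]='d': occ=1, LF[3]=C('d')+1=5+1=6
L[4]='b': occ=0, LF[4]=C('b')+0=2+0=2
L[5]='c': occ=1, LF[5]=C('c')+1=3+1=4
L[6]='$': occ=0, LF[6]=C('$')+0=0+0=0

Answer: 1 5 3 6 2 4 0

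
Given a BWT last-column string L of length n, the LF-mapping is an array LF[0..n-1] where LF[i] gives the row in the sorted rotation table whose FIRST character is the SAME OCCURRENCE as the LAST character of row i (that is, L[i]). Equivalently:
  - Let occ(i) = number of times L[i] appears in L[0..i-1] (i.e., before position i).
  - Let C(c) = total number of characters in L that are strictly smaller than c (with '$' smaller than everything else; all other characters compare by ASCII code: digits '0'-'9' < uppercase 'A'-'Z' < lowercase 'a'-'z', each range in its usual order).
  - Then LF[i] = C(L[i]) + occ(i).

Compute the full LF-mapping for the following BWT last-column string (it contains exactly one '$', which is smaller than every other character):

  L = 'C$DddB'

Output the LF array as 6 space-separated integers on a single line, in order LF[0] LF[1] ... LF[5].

Char counts: '$':1, 'B':1, 'C':1, 'D':1, 'd':2
C (first-col start): C('$')=0, C('B')=1, C('C')=2, C('D')=3, C('d')=4
L[0]='C': occ=0, LF[0]=C('C')+0=2+0=2
L[1]='$': occ=0, LF[1]=C('$')+0=0+0=0
L[2]='D': occ=0, LF[2]=C('D')+0=3+0=3
L[3]='d': occ=0, LF[3]=C('d')+0=4+0=4
L[4]='d': occ=1, LF[4]=C('d')+1=4+1=5
L[5]='B': occ=0, LF[5]=C('B')+0=1+0=1

Answer: 2 0 3 4 5 1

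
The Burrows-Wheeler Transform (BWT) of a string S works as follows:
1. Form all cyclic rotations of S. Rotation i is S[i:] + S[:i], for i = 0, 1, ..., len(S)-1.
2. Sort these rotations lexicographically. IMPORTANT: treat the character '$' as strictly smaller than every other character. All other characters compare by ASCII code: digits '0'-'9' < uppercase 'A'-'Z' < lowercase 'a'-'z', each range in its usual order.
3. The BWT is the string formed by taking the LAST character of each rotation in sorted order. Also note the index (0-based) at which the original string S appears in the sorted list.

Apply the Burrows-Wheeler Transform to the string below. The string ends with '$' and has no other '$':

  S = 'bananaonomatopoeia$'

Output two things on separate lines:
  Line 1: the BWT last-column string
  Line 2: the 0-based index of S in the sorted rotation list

All 19 rotations (rotation i = S[i:]+S[:i]):
  rot[0] = bananaonomatopoeia$
  rot[1] = ananaonomatopoeia$b
  rot[2] = nanaonomatopoeia$ba
  rot[3] = anaonomatopoeia$ban
  rot[4] = naonomatopoeia$bana
  rot[5] = aonomatopoeia$banan
  rot[6] = onomatopoeia$banana
  rot[7] = nomatopoeia$bananao
  rot[8] = omatopoeia$bananaon
  rot[9] = matopoeia$bananaono
  rot[10] = atopoeia$bananaonom
  rot[11] = topoeia$bananaonoma
  rot[12] = opoeia$bananaonomat
  rot[13] = poeia$bananaonomato
  rot[14] = oeia$bananaonomatop
  rot[15] = eia$bananaonomatopo
  rot[16] = ia$bananaonomatopoe
  rot[17] = a$bananaonomatopoei
  rot[18] = $bananaonomatopoeia
Sorted (with $ < everything):
  sorted[0] = $bananaonomatopoeia  (last char: 'a')
  sorted[1] = a$bananaonomatopoei  (last char: 'i')
  sorted[2] = ananaonomatopoeia$b  (last char: 'b')
  sorted[3] = anaonomatopoeia$ban  (last char: 'n')
  sorted[4] = aonomatopoeia$banan  (last char: 'n')
  sorted[5] = atopoeia$bananaonom  (last char: 'm')
  sorted[6] = bananaonomatopoeia$  (last char: '$')
  sorted[7] = eia$bananaonomatopo  (last char: 'o')
  sorted[8] = ia$bananaonomatopoe  (last char: 'e')
  sorted[9] = matopoeia$bananaono  (last char: 'o')
  sorted[10] = nanaonomatopoeia$ba  (last char: 'a')
  sorted[11] = naonomatopoeia$bana  (last char: 'a')
  sorted[12] = nomatopoeia$bananao  (last char: 'o')
  sorted[13] = oeia$bananaonomatop  (last char: 'p')
  sorted[14] = omatopoeia$bananaon  (last char: 'n')
  sorted[15] = onomatopoeia$banana  (last char: 'a')
  sorted[16] = opoeia$bananaonomat  (last char: 't')
  sorted[17] = poeia$bananaonomato  (last char: 'o')
  sorted[18] = topoeia$bananaonoma  (last char: 'a')
Last column: aibnnm$oeoaaopnatoa
Original string S is at sorted index 6

Answer: aibnnm$oeoaaopnatoa
6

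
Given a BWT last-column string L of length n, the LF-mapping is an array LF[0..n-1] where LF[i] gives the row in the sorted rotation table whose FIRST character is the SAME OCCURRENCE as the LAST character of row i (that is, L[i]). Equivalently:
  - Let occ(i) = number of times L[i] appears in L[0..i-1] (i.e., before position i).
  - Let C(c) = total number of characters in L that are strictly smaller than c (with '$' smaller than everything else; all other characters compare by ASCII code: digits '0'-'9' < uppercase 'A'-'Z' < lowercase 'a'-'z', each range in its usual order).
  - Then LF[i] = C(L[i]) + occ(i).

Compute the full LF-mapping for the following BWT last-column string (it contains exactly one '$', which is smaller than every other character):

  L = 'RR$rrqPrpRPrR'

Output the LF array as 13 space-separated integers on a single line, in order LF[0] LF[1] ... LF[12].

Char counts: '$':1, 'P':2, 'R':4, 'p':1, 'q':1, 'r':4
C (first-col start): C('$')=0, C('P')=1, C('R')=3, C('p')=7, C('q')=8, C('r')=9
L[0]='R': occ=0, LF[0]=C('R')+0=3+0=3
L[1]='R': occ=1, LF[1]=C('R')+1=3+1=4
L[2]='$': occ=0, LF[2]=C('$')+0=0+0=0
L[3]='r': occ=0, LF[3]=C('r')+0=9+0=9
L[4]='r': occ=1, LF[4]=C('r')+1=9+1=10
L[5]='q': occ=0, LF[5]=C('q')+0=8+0=8
L[6]='P': occ=0, LF[6]=C('P')+0=1+0=1
L[7]='r': occ=2, LF[7]=C('r')+2=9+2=11
L[8]='p': occ=0, LF[8]=C('p')+0=7+0=7
L[9]='R': occ=2, LF[9]=C('R')+2=3+2=5
L[10]='P': occ=1, LF[10]=C('P')+1=1+1=2
L[11]='r': occ=3, LF[11]=C('r')+3=9+3=12
L[12]='R': occ=3, LF[12]=C('R')+3=3+3=6

Answer: 3 4 0 9 10 8 1 11 7 5 2 12 6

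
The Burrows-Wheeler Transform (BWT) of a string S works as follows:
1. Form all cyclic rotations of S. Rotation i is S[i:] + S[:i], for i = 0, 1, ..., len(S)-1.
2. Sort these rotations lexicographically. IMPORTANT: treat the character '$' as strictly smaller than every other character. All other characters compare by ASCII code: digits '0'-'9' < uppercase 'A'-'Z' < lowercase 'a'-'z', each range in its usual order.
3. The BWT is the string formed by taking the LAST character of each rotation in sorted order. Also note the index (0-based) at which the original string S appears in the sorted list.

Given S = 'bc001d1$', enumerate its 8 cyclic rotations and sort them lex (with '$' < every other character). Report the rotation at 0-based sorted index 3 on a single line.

All 8 rotations (rotation i = S[i:]+S[:i]):
  rot[0] = bc001d1$
  rot[1] = c001d1$b
  rot[2] = 001d1$bc
  rot[3] = 01d1$bc0
  rot[4] = 1d1$bc00
  rot[5] = d1$bc001
  rot[6] = 1$bc001d
  rot[7] = $bc001d1
Sorted (with $ < everything):
  sorted[0] = $bc001d1
  sorted[1] = 001d1$bc
  sorted[2] = 01d1$bc0
  sorted[3] = 1$bc001d
  sorted[4] = 1d1$bc00
  sorted[5] = bc001d1$
  sorted[6] = c001d1$b
  sorted[7] = d1$bc001
sorted[3] = 1$bc001d

Answer: 1$bc001d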